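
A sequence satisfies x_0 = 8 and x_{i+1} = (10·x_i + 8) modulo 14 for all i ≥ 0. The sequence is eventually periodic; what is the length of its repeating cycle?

Listing terms: x_0 = 8, x_1 = 4, x_2 = 6, x_3 = 12, x_4 = 2, x_5 = 0, x_6 = 8.
The sequence repeats with period 6.

6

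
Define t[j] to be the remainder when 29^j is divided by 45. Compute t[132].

1

Computing terms: t[1] = 29,  t[2] = 31,  t[3] = 44,  t[4] = 16,  t[5] = 14,  t[6] = 1,  t[7] = 29.
The sequence repeats with period 6.
So t[132] = t[1 + ((132-1) mod 6)] = t[6] = 1.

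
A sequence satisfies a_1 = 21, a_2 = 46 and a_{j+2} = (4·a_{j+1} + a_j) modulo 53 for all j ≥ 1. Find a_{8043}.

Listing terms: a_1 = 21, a_2 = 46, a_3 = 46, a_4 = 18, a_5 = 12, a_6 = 13, a_7 = 11, a_8 = 4, a_9 = 27, a_{10} = 6, a_{11} = 51, a_{12} = 51, a_{13} = 43, a_{14} = 11, a_{15} = 34, a_{16} = 41, a_{17} = 39, a_{18} = 38, a_{19} = 32, a_{20} = 7, a_{21} = 7, a_{22} = 35, a_{23} = 41, a_{24} = 40, a_{25} = 42, a_{26} = 49, a_{27} = 26, a_{28} = 47, a_{29} = 2, a_{30} = 2, a_{31} = 10, a_{32} = 42, a_{33} = 19, a_{34} = 12, a_{35} = 14, a_{36} = 15, a_{37} = 21, a_{38} = 46.
The sequence repeats with period 36.
So a_{8043} = a_{1 + ((8043-1) mod 36)} = a_{15} = 34.

34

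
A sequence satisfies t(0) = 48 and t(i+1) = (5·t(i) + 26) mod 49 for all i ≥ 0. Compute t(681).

Computing terms: t(0) = 48; t(1) = 21; t(2) = 33; t(3) = 44; t(4) = 1; t(5) = 31; t(6) = 34; t(7) = 0; t(8) = 26; t(9) = 9; t(10) = 22; t(11) = 38; t(12) = 20; t(13) = 28; t(14) = 19; t(15) = 23; t(16) = 43; t(17) = 45; t(18) = 6; t(19) = 7; t(20) = 12; t(21) = 37; t(22) = 15; t(23) = 3; t(24) = 41; t(25) = 35; t(26) = 5; t(27) = 2; t(28) = 36; t(29) = 10; t(30) = 27; t(31) = 14; t(32) = 47; t(33) = 16; t(34) = 8; t(35) = 17; t(36) = 13; t(37) = 42; t(38) = 40; t(39) = 30; t(40) = 29; t(41) = 24; t(42) = 48.
The sequence repeats with period 42.
(681 - 0) mod 42 = 9, so t(681) = t(9) = 9.

9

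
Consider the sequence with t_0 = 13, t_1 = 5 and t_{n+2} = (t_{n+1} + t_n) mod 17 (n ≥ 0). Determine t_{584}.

2

t_0 = 13,  t_1 = 5,  t_2 = 1,  t_3 = 6,  t_4 = 7,  t_5 = 13,  t_6 = 3,  t_7 = 16,  t_8 = 2,  t_9 = 1,  t_{10} = 3,  t_{11} = 4,  t_{12} = 7,  t_{13} = 11,  t_{14} = 1,  t_{15} = 12,  t_{16} = 13,  t_{17} = 8,  t_{18} = 4,  t_{19} = 12,  t_{20} = 16,  t_{21} = 11,  t_{22} = 10,  t_{23} = 4,  t_{24} = 14,  t_{25} = 1,  t_{26} = 15,  t_{27} = 16,  t_{28} = 14,  t_{29} = 13,  t_{30} = 10,  t_{31} = 6,  t_{32} = 16,  t_{33} = 5,  t_{34} = 4,  t_{35} = 9,  t_{36} = 13,  t_{37} = 5.
Since (t_{36}, t_{37}) = (t_0, t_1) = (13, 5) (two consecutive terms determine the rest), the sequence is periodic with period 36.
So t_{584} = t_{0 + ((584-0) mod 36)} = t_8 = 2.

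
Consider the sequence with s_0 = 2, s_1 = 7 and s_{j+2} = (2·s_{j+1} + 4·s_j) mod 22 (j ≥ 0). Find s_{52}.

s_0 = 2,  s_1 = 7,  s_2 = 0,  s_3 = 6,  s_4 = 12,  s_5 = 4,  s_6 = 12,  s_7 = 18,  s_8 = 18,  s_9 = 20,  s_{10} = 2,  s_{11} = 18,  s_{12} = 0,  s_{13} = 6.
Since (s_{12}, s_{13}) = (s_2, s_3) = (0, 6) (two consecutive terms determine the rest), the sequence is eventually periodic: after a pre-period of length 2 it cycles with period 10.
For j ≥ 2, s_j depends only on (j - 2) mod 10. (52 - 2) mod 10 = 0, so s_{52} = s_2 = 0.

0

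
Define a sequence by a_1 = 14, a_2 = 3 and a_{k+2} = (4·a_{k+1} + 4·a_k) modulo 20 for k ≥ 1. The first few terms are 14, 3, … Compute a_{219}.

8

a_1 = 14, a_2 = 3, a_3 = 8, a_4 = 4, a_5 = 8, a_6 = 8, a_7 = 4.
Since (a_6, a_7) = (a_3, a_4) = (8, 4) (two consecutive terms determine the rest), the sequence is eventually periodic: after a pre-period of length 2 it cycles with period 3.
For k ≥ 3, a_k depends only on (k - 3) mod 3. (219 - 3) mod 3 = 0, so a_{219} = a_3 = 8.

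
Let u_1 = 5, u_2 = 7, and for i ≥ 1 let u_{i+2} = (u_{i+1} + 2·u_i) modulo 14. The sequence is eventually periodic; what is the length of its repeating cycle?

6

We have u_1 = 5, u_2 = 7, u_3 = 3, u_4 = 3, u_5 = 9, u_6 = 1, u_7 = 5, u_8 = 7.
Since (u_7, u_8) = (u_1, u_2) = (5, 7) (two consecutive terms determine the rest), the sequence is periodic with period 6.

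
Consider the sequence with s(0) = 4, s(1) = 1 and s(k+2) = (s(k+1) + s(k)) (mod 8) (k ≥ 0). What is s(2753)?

Listing terms: s(0) = 4; s(1) = 1; s(2) = 5; s(3) = 6; s(4) = 3; s(5) = 1; s(6) = 4; s(7) = 5; s(8) = 1; s(9) = 6; s(10) = 7; s(11) = 5; s(12) = 4; s(13) = 1.
Since (s(12), s(13)) = (s(0), s(1)) = (4, 1) (two consecutive terms determine the rest), the sequence is periodic with period 12.
So s(2753) = s(0 + ((2753-0) mod 12)) = s(5) = 1.

1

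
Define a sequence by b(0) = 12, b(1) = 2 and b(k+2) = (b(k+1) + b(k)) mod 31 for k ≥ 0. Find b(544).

b(0) = 12,  b(1) = 2,  b(2) = 14,  b(3) = 16,  b(4) = 30,  b(5) = 15,  b(6) = 14,  b(7) = 29,  b(8) = 12,  b(9) = 10,  b(10) = 22,  b(11) = 1,  b(12) = 23,  b(13) = 24,  b(14) = 16,  b(15) = 9,  b(16) = 25,  b(17) = 3,  b(18) = 28,  b(19) = 0,  b(20) = 28,  b(21) = 28,  b(22) = 25,  b(23) = 22,  b(24) = 16,  b(25) = 7,  b(26) = 23,  b(27) = 30,  b(28) = 22,  b(29) = 21,  b(30) = 12,  b(31) = 2.
Since (b(30), b(31)) = (b(0), b(1)) = (12, 2) (two consecutive terms determine the rest), the sequence is periodic with period 30.
So b(544) = b(0 + ((544-0) mod 30)) = b(4) = 30.

30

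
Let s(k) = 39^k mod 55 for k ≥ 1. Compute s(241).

Listing terms: s(1) = 39; s(2) = 36; s(3) = 29; s(4) = 31; s(5) = 54; s(6) = 16; s(7) = 19; s(8) = 26; s(9) = 24; s(10) = 1; s(11) = 39.
Since s(11) = s(1) = 39, the sequence is periodic with period 10.
(241 - 1) mod 10 = 0, so s(241) = s(1) = 39.

39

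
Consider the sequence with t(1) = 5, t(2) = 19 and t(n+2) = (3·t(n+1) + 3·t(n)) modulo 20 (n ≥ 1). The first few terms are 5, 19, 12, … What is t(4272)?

8

t(1) = 5; t(2) = 19; t(3) = 12; t(4) = 13; t(5) = 15; t(6) = 4; t(7) = 17; t(8) = 3; t(9) = 0; t(10) = 9; t(11) = 7; t(12) = 8; t(13) = 5; t(14) = 19.
The sequence repeats with period 12.
So t(4272) = t(1 + ((4272-1) mod 12)) = t(12) = 8.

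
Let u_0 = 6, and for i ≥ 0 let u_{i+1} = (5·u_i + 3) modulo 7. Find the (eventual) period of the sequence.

6

Listing terms: u_0 = 6; u_1 = 5; u_2 = 0; u_3 = 3; u_4 = 4; u_5 = 2; u_6 = 6.
The sequence repeats with period 6.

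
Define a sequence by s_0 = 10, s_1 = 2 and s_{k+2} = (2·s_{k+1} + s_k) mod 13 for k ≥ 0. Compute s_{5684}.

Computing terms: s_0 = 10; s_1 = 2; s_2 = 1; s_3 = 4; s_4 = 9; s_5 = 9; s_6 = 1; s_7 = 11; s_8 = 10; s_9 = 5; s_{10} = 7; s_{11} = 6; s_{12} = 6; s_{13} = 5; s_{14} = 3; s_{15} = 11; s_{16} = 12; s_{17} = 9; s_{18} = 4; s_{19} = 4; s_{20} = 12; s_{21} = 2; s_{22} = 3; s_{23} = 8; s_{24} = 6; s_{25} = 7; s_{26} = 7; s_{27} = 8; s_{28} = 10; s_{29} = 2.
The sequence repeats with period 28.
(5684 - 0) mod 28 = 0, so s_{5684} = s_0 = 10.

10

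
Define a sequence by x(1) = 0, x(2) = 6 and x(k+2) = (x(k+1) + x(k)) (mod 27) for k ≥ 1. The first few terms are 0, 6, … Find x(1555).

Computing terms: x(1) = 0; x(2) = 6; x(3) = 6; x(4) = 12; x(5) = 18; x(6) = 3; x(7) = 21; x(8) = 24; x(9) = 18; x(10) = 15; x(11) = 6; x(12) = 21; x(13) = 0; x(14) = 21; x(15) = 21; x(16) = 15; x(17) = 9; x(18) = 24; x(19) = 6; x(20) = 3; x(21) = 9; x(22) = 12; x(23) = 21; x(24) = 6; x(25) = 0; x(26) = 6.
The sequence repeats with period 24.
So x(1555) = x(1 + ((1555-1) mod 24)) = x(19) = 6.

6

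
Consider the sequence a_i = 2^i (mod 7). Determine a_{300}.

1

We have a_0 = 1, a_1 = 2, a_2 = 4, a_3 = 1.
Since a_3 = a_0 = 1, the sequence is periodic with period 3.
(300 - 0) mod 3 = 0, so a_{300} = a_0 = 1.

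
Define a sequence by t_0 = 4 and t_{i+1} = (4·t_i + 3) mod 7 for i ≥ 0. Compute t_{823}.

5

t_0 = 4; t_1 = 5; t_2 = 2; t_3 = 4.
The sequence repeats with period 3.
(823 - 0) mod 3 = 1, so t_{823} = t_1 = 5.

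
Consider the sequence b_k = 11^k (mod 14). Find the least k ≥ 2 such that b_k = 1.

Computing terms: b_1 = 11; b_2 = 9; b_3 = 1; b_4 = 11.
The sequence repeats with period 3.
The value 1 first appears (with k ≥ 2) at b_3.

3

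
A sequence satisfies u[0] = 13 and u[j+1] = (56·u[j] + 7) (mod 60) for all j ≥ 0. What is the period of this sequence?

10

u[0] = 13,  u[1] = 15,  u[2] = 7,  u[3] = 39,  u[4] = 31,  u[5] = 3,  u[6] = 55,  u[7] = 27,  u[8] = 19,  u[9] = 51,  u[10] = 43,  u[11] = 15.
Since u[11] = u[1] = 15, the sequence is eventually periodic: after a pre-period of length 1 it cycles with period 10.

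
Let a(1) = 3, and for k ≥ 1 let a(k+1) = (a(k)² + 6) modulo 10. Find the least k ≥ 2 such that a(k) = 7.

4

We have a(1) = 3; a(2) = 5; a(3) = 1; a(4) = 7; a(5) = 5.
Since a(5) = a(2) = 5, the sequence is eventually periodic: after a pre-period of length 1 it cycles with period 3.
The value 7 first appears (with k ≥ 2) at a(4).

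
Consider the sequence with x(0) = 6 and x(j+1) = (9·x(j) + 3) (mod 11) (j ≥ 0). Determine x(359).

Computing terms: x(0) = 6,  x(1) = 2,  x(2) = 10,  x(3) = 5,  x(4) = 4,  x(5) = 6.
The sequence repeats with period 5.
(359 - 0) mod 5 = 4, so x(359) = x(4) = 4.

4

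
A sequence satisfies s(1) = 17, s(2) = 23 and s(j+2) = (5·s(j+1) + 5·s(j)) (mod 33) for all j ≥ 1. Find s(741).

17

We have s(1) = 17,  s(2) = 23,  s(3) = 2,  s(4) = 26,  s(5) = 8,  s(6) = 5,  s(7) = 32,  s(8) = 20,  s(9) = 29,  s(10) = 14,  s(11) = 17,  s(12) = 23.
The sequence repeats with period 10.
So s(741) = s(1 + ((741-1) mod 10)) = s(1) = 17.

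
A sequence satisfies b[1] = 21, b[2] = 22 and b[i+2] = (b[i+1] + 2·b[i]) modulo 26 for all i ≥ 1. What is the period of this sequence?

12

Computing terms: b[1] = 21,  b[2] = 22,  b[3] = 12,  b[4] = 4,  b[5] = 2,  b[6] = 10,  b[7] = 14,  b[8] = 8,  b[9] = 10,  b[10] = 0,  b[11] = 20,  b[12] = 20,  b[13] = 8,  b[14] = 22,  b[15] = 12.
Since (b[14], b[15]) = (b[2], b[3]) = (22, 12) (two consecutive terms determine the rest), the sequence is eventually periodic: after a pre-period of length 1 it cycles with period 12.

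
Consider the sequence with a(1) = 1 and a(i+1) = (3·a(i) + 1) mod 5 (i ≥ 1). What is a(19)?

3

Computing terms: a(1) = 1,  a(2) = 4,  a(3) = 3,  a(4) = 0,  a(5) = 1.
Since a(5) = a(1) = 1, the sequence is periodic with period 4.
So a(19) = a(1 + ((19-1) mod 4)) = a(3) = 3.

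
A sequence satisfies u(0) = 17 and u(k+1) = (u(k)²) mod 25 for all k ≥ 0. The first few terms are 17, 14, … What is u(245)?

u(0) = 17; u(1) = 14; u(2) = 21; u(3) = 16; u(4) = 6; u(5) = 11; u(6) = 21.
Since u(6) = u(2) = 21, the sequence is eventually periodic: after a pre-period of length 2 it cycles with period 4.
For k ≥ 2, u(k) depends only on (k - 2) mod 4. (245 - 2) mod 4 = 3, so u(245) = u(5) = 11.

11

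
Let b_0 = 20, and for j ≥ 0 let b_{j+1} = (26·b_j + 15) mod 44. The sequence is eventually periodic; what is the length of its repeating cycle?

Listing terms: b_0 = 20,  b_1 = 7,  b_2 = 21,  b_3 = 33,  b_4 = 37,  b_5 = 9,  b_6 = 29,  b_7 = 21.
Since b_7 = b_2 = 21, the sequence is eventually periodic: after a pre-period of length 2 it cycles with period 5.

5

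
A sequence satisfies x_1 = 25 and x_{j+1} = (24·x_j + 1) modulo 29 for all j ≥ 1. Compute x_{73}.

12

x_1 = 25, x_2 = 21, x_3 = 12, x_4 = 28, x_5 = 6, x_6 = 0, x_7 = 1, x_8 = 25.
The sequence repeats with period 7.
(73 - 1) mod 7 = 2, so x_{73} = x_3 = 12.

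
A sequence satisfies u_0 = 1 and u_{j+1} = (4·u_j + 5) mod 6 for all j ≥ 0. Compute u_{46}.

Computing terms: u_0 = 1,  u_1 = 3,  u_2 = 5,  u_3 = 1.
Since u_3 = u_0 = 1, the sequence is periodic with period 3.
(46 - 0) mod 3 = 1, so u_{46} = u_1 = 3.

3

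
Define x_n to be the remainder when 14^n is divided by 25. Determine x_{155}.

24

x_0 = 1; x_1 = 14; x_2 = 21; x_3 = 19; x_4 = 16; x_5 = 24; x_6 = 11; x_7 = 4; x_8 = 6; x_9 = 9; x_{10} = 1.
The sequence repeats with period 10.
So x_{155} = x_{0 + ((155-0) mod 10)} = x_5 = 24.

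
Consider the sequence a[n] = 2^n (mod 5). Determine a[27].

3

Listing terms: a[1] = 2, a[2] = 4, a[3] = 3, a[4] = 1, a[5] = 2.
The sequence repeats with period 4.
So a[27] = a[1 + ((27-1) mod 4)] = a[3] = 3.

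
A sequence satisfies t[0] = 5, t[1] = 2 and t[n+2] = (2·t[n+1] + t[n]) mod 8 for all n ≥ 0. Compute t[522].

Listing terms: t[0] = 5; t[1] = 2; t[2] = 1; t[3] = 4; t[4] = 1; t[5] = 6; t[6] = 5; t[7] = 0; t[8] = 5; t[9] = 2.
Since (t[8], t[9]) = (t[0], t[1]) = (5, 2) (two consecutive terms determine the rest), the sequence is periodic with period 8.
(522 - 0) mod 8 = 2, so t[522] = t[2] = 1.

1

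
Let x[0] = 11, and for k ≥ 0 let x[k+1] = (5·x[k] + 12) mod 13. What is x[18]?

We have x[0] = 11, x[1] = 2, x[2] = 9, x[3] = 5, x[4] = 11.
Since x[4] = x[0] = 11, the sequence is periodic with period 4.
(18 - 0) mod 4 = 2, so x[18] = x[2] = 9.

9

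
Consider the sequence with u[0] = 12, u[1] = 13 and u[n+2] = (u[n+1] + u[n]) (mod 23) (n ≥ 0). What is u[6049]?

13

u[0] = 12, u[1] = 13, u[2] = 2, u[3] = 15, u[4] = 17, u[5] = 9, u[6] = 3, u[7] = 12, u[8] = 15, u[9] = 4, u[10] = 19, u[11] = 0, u[12] = 19, u[13] = 19, u[14] = 15, u[15] = 11, u[16] = 3, u[17] = 14, u[18] = 17, u[19] = 8, u[20] = 2, u[21] = 10, u[22] = 12, u[23] = 22, u[24] = 11, u[25] = 10, u[26] = 21, u[27] = 8, u[28] = 6, u[29] = 14, u[30] = 20, u[31] = 11, u[32] = 8, u[33] = 19, u[34] = 4, u[35] = 0, u[36] = 4, u[37] = 4, u[38] = 8, u[39] = 12, u[40] = 20, u[41] = 9, u[42] = 6, u[43] = 15, u[44] = 21, u[45] = 13, u[46] = 11, u[47] = 1, u[48] = 12, u[49] = 13.
Since (u[48], u[49]) = (u[0], u[1]) = (12, 13) (two consecutive terms determine the rest), the sequence is periodic with period 48.
(6049 - 0) mod 48 = 1, so u[6049] = u[1] = 13.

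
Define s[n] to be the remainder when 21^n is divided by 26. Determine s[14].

25

s[1] = 21,  s[2] = 25,  s[3] = 5,  s[4] = 1,  s[5] = 21.
The sequence repeats with period 4.
(14 - 1) mod 4 = 1, so s[14] = s[2] = 25.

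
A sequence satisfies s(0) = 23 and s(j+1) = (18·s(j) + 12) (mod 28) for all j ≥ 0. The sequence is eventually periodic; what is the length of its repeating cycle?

We have s(0) = 23; s(1) = 6; s(2) = 8; s(3) = 16; s(4) = 20; s(5) = 8.
Since s(5) = s(2) = 8, the sequence is eventually periodic: after a pre-period of length 2 it cycles with period 3.

3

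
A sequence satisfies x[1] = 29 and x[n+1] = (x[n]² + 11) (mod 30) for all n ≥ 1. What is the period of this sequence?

6

x[1] = 29,  x[2] = 12,  x[3] = 5,  x[4] = 6,  x[5] = 17,  x[6] = 0,  x[7] = 11,  x[8] = 12.
Since x[8] = x[2] = 12, the sequence is eventually periodic: after a pre-period of length 1 it cycles with period 6.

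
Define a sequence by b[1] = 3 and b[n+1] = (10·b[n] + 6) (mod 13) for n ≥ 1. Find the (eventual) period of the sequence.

6

b[1] = 3, b[2] = 10, b[3] = 2, b[4] = 0, b[5] = 6, b[6] = 1, b[7] = 3.
Since b[7] = b[1] = 3, the sequence is periodic with period 6.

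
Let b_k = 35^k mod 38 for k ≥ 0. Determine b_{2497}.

b_0 = 1,  b_1 = 35,  b_2 = 9,  b_3 = 11,  b_4 = 5,  b_5 = 23,  b_6 = 7,  b_7 = 17,  b_8 = 25,  b_9 = 1.
The sequence repeats with period 9.
(2497 - 0) mod 9 = 4, so b_{2497} = b_4 = 5.

5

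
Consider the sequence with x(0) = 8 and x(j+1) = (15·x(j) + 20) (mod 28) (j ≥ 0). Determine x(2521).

x(0) = 8; x(1) = 0; x(2) = 20; x(3) = 12; x(4) = 4; x(5) = 24; x(6) = 16; x(7) = 8.
The sequence repeats with period 7.
(2521 - 0) mod 7 = 1, so x(2521) = x(1) = 0.

0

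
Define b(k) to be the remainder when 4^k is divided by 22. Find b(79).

We have b(0) = 1, b(1) = 4, b(2) = 16, b(3) = 20, b(4) = 14, b(5) = 12, b(6) = 4.
Since b(6) = b(1) = 4, the sequence is eventually periodic: after a pre-period of length 1 it cycles with period 5.
For k ≥ 1, b(k) depends only on (k - 1) mod 5. (79 - 1) mod 5 = 3, so b(79) = b(4) = 14.

14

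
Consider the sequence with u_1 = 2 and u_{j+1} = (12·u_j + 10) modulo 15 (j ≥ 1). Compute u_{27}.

Listing terms: u_1 = 2, u_2 = 4, u_3 = 13, u_4 = 1, u_5 = 7, u_6 = 4.
Since u_6 = u_2 = 4, the sequence is eventually periodic: after a pre-period of length 1 it cycles with period 4.
For j ≥ 2, u_j depends only on (j - 2) mod 4. (27 - 2) mod 4 = 1, so u_{27} = u_3 = 13.

13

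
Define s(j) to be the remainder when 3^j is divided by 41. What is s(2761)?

Computing terms: s(0) = 1, s(1) = 3, s(2) = 9, s(3) = 27, s(4) = 40, s(5) = 38, s(6) = 32, s(7) = 14, s(8) = 1.
Since s(8) = s(0) = 1, the sequence is periodic with period 8.
So s(2761) = s(0 + ((2761-0) mod 8)) = s(1) = 3.

3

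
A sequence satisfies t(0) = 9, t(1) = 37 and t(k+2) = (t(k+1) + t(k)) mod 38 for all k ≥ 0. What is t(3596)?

10

Computing terms: t(0) = 9; t(1) = 37; t(2) = 8; t(3) = 7; t(4) = 15; t(5) = 22; t(6) = 37; t(7) = 21; t(8) = 20; t(9) = 3; t(10) = 23; t(11) = 26; t(12) = 11; t(13) = 37; t(14) = 10; t(15) = 9; t(16) = 19; t(17) = 28; t(18) = 9; t(19) = 37.
Since (t(18), t(19)) = (t(0), t(1)) = (9, 37) (two consecutive terms determine the rest), the sequence is periodic with period 18.
So t(3596) = t(0 + ((3596-0) mod 18)) = t(14) = 10.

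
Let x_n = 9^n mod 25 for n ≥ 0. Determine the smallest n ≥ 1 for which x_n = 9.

Computing terms: x_0 = 1,  x_1 = 9,  x_2 = 6,  x_3 = 4,  x_4 = 11,  x_5 = 24,  x_6 = 16,  x_7 = 19,  x_8 = 21,  x_9 = 14,  x_{10} = 1.
The sequence repeats with period 10.
The value 9 first appears (with n ≥ 1) at x_1.

1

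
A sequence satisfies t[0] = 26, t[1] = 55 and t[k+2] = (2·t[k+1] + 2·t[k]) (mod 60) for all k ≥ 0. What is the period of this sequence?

t[0] = 26, t[1] = 55, t[2] = 42, t[3] = 14, t[4] = 52, t[5] = 12, t[6] = 8, t[7] = 40, t[8] = 36, t[9] = 32, t[10] = 16, t[11] = 36, t[12] = 44, t[13] = 40, t[14] = 48, t[15] = 56, t[16] = 28, t[17] = 48, t[18] = 32, t[19] = 40, t[20] = 24, t[21] = 8, t[22] = 4, t[23] = 24, t[24] = 56, t[25] = 40, t[26] = 12, t[27] = 44, t[28] = 52, t[29] = 12.
Since (t[28], t[29]) = (t[4], t[5]) = (52, 12) (two consecutive terms determine the rest), the sequence is eventually periodic: after a pre-period of length 4 it cycles with period 24.

24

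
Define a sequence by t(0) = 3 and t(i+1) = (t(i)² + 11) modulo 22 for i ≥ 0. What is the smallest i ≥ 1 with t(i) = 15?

2

Computing terms: t(0) = 3, t(1) = 20, t(2) = 15, t(3) = 16, t(4) = 3.
Since t(4) = t(0) = 3, the sequence is periodic with period 4.
The value 15 first appears (with i ≥ 1) at t(2).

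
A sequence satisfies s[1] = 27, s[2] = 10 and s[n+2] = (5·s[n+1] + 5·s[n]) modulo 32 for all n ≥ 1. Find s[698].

10

Computing terms: s[1] = 27, s[2] = 10, s[3] = 25, s[4] = 15, s[5] = 8, s[6] = 19, s[7] = 7, s[8] = 2, s[9] = 13, s[10] = 11, s[11] = 24, s[12] = 15, s[13] = 3, s[14] = 26, s[15] = 17, s[16] = 23, s[17] = 8, s[18] = 27, s[19] = 15, s[20] = 18, s[21] = 5, s[22] = 19, s[23] = 24, s[24] = 23, s[25] = 11, s[26] = 10, s[27] = 9, s[28] = 31, s[29] = 8, s[30] = 3, s[31] = 23, s[32] = 2, s[33] = 29, s[34] = 27, s[35] = 24, s[36] = 31, s[37] = 19, s[38] = 26, s[39] = 1, s[40] = 7, s[41] = 8, s[42] = 11, s[43] = 31, s[44] = 18, s[45] = 21, s[46] = 3, s[47] = 24, s[48] = 7, s[49] = 27, s[50] = 10.
Since (s[49], s[50]) = (s[1], s[2]) = (27, 10) (two consecutive terms determine the rest), the sequence is periodic with period 48.
So s[698] = s[1 + ((698-1) mod 48)] = s[26] = 10.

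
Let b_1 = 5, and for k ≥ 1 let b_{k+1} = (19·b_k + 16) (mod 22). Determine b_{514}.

21

Computing terms: b_1 = 5, b_2 = 1, b_3 = 13, b_4 = 21, b_5 = 19, b_6 = 3, b_7 = 7, b_8 = 17, b_9 = 9, b_{10} = 11, b_{11} = 5.
Since b_{11} = b_1 = 5, the sequence is periodic with period 10.
So b_{514} = b_{1 + ((514-1) mod 10)} = b_4 = 21.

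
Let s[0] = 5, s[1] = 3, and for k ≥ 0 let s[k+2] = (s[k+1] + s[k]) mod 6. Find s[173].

0

Computing terms: s[0] = 5; s[1] = 3; s[2] = 2; s[3] = 5; s[4] = 1; s[5] = 0; s[6] = 1; s[7] = 1; s[8] = 2; s[9] = 3; s[10] = 5; s[11] = 2; s[12] = 1; s[13] = 3; s[14] = 4; s[15] = 1; s[16] = 5; s[17] = 0; s[18] = 5; s[19] = 5; s[20] = 4; s[21] = 3; s[22] = 1; s[23] = 4; s[24] = 5; s[25] = 3.
The sequence repeats with period 24.
So s[173] = s[0 + ((173-0) mod 24)] = s[5] = 0.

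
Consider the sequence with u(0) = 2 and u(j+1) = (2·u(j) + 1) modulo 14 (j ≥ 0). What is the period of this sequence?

3

Computing terms: u(0) = 2, u(1) = 5, u(2) = 11, u(3) = 9, u(4) = 5.
Since u(4) = u(1) = 5, the sequence is eventually periodic: after a pre-period of length 1 it cycles with period 3.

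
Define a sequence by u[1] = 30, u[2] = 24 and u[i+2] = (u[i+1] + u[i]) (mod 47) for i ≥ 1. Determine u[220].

21

We have u[1] = 30, u[2] = 24, u[3] = 7, u[4] = 31, u[5] = 38, u[6] = 22, u[7] = 13, u[8] = 35, u[9] = 1, u[10] = 36, u[11] = 37, u[12] = 26, u[13] = 16, u[14] = 42, u[15] = 11, u[16] = 6, u[17] = 17, u[18] = 23, u[19] = 40, u[20] = 16, u[21] = 9, u[22] = 25, u[23] = 34, u[24] = 12, u[25] = 46, u[26] = 11, u[27] = 10, u[28] = 21, u[29] = 31, u[30] = 5, u[31] = 36, u[32] = 41, u[33] = 30, u[34] = 24.
Since (u[33], u[34]) = (u[1], u[2]) = (30, 24) (two consecutive terms determine the rest), the sequence is periodic with period 32.
(220 - 1) mod 32 = 27, so u[220] = u[28] = 21.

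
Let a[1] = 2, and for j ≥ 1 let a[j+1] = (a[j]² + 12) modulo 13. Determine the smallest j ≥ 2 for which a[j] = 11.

a[1] = 2; a[2] = 3; a[3] = 8; a[4] = 11; a[5] = 3.
Since a[5] = a[2] = 3, the sequence is eventually periodic: after a pre-period of length 1 it cycles with period 3.
The value 11 first appears (with j ≥ 2) at a[4].

4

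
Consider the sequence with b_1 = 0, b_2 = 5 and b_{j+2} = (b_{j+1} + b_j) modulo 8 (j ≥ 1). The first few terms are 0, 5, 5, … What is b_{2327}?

b_1 = 0,  b_2 = 5,  b_3 = 5,  b_4 = 2,  b_5 = 7,  b_6 = 1,  b_7 = 0,  b_8 = 1,  b_9 = 1,  b_{10} = 2,  b_{11} = 3,  b_{12} = 5,  b_{13} = 0,  b_{14} = 5.
Since (b_{13}, b_{14}) = (b_1, b_2) = (0, 5) (two consecutive terms determine the rest), the sequence is periodic with period 12.
(2327 - 1) mod 12 = 10, so b_{2327} = b_{11} = 3.

3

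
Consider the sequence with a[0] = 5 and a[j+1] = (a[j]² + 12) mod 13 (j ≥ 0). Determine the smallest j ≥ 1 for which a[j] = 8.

3

Listing terms: a[0] = 5; a[1] = 11; a[2] = 3; a[3] = 8; a[4] = 11.
Since a[4] = a[1] = 11, the sequence is eventually periodic: after a pre-period of length 1 it cycles with period 3.
The value 8 first appears (with j ≥ 1) at a[3].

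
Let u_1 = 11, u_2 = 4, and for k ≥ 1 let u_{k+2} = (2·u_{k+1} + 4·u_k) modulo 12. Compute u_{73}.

We have u_1 = 11; u_2 = 4; u_3 = 4; u_4 = 0; u_5 = 4; u_6 = 8; u_7 = 8; u_8 = 0; u_9 = 8; u_{10} = 4; u_{11} = 4.
Since (u_{10}, u_{11}) = (u_2, u_3) = (4, 4) (two consecutive terms determine the rest), the sequence is eventually periodic: after a pre-period of length 1 it cycles with period 8.
For k ≥ 2, u_k depends only on (k - 2) mod 8. (73 - 2) mod 8 = 7, so u_{73} = u_9 = 8.

8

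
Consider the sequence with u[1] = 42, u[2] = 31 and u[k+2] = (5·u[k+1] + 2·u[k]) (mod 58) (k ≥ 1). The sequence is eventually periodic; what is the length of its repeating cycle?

u[1] = 42,  u[2] = 31,  u[3] = 7,  u[4] = 39,  u[5] = 35,  u[6] = 21,  u[7] = 1,  u[8] = 47,  u[9] = 5,  u[10] = 3,  u[11] = 25,  u[12] = 15,  u[13] = 9,  u[14] = 17,  u[15] = 45,  u[16] = 27,  u[17] = 51,  u[18] = 19,  u[19] = 23,  u[20] = 37,  u[21] = 57,  u[22] = 11,  u[23] = 53,  u[24] = 55,  u[25] = 33,  u[26] = 43,  u[27] = 49,  u[28] = 41,  u[29] = 13,  u[30] = 31,  u[31] = 7.
Since (u[30], u[31]) = (u[2], u[3]) = (31, 7) (two consecutive terms determine the rest), the sequence is eventually periodic: after a pre-period of length 1 it cycles with period 28.

28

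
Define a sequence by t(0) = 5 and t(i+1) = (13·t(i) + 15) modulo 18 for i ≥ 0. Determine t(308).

We have t(0) = 5, t(1) = 8, t(2) = 11, t(3) = 14, t(4) = 17, t(5) = 2, t(6) = 5.
Since t(6) = t(0) = 5, the sequence is periodic with period 6.
So t(308) = t(0 + ((308-0) mod 6)) = t(2) = 11.

11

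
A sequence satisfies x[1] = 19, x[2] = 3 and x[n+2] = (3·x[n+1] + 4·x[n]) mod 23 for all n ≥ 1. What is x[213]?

11

We have x[1] = 19,  x[2] = 3,  x[3] = 16,  x[4] = 14,  x[5] = 14,  x[6] = 6,  x[7] = 5,  x[8] = 16,  x[9] = 22,  x[10] = 15,  x[11] = 18,  x[12] = 22,  x[13] = 0,  x[14] = 19,  x[15] = 11,  x[16] = 17,  x[17] = 3,  x[18] = 8,  x[19] = 13,  x[20] = 2,  x[21] = 12,  x[22] = 21,  x[23] = 19,  x[24] = 3.
The sequence repeats with period 22.
(213 - 1) mod 22 = 14, so x[213] = x[15] = 11.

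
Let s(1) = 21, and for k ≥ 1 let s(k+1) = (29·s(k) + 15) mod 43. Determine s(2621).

0

We have s(1) = 21; s(2) = 22; s(3) = 8; s(4) = 32; s(5) = 40; s(6) = 14; s(7) = 34; s(8) = 12; s(9) = 19; s(10) = 7; s(11) = 3; s(12) = 16; s(13) = 6; s(14) = 17; s(15) = 35; s(16) = 41; s(17) = 0; s(18) = 15; s(19) = 20; s(20) = 36; s(21) = 27; s(22) = 24; s(23) = 23; s(24) = 37; s(25) = 13; s(26) = 5; s(27) = 31; s(28) = 11; s(29) = 33; s(30) = 26; s(31) = 38; s(32) = 42; s(33) = 29; s(34) = 39; s(35) = 28; s(36) = 10; s(37) = 4; s(38) = 2; s(39) = 30; s(40) = 25; s(41) = 9; s(42) = 18; s(43) = 21.
The sequence repeats with period 42.
(2621 - 1) mod 42 = 16, so s(2621) = s(17) = 0.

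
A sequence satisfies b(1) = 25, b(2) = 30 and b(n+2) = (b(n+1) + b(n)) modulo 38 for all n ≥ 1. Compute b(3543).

35

b(1) = 25; b(2) = 30; b(3) = 17; b(4) = 9; b(5) = 26; b(6) = 35; b(7) = 23; b(8) = 20; b(9) = 5; b(10) = 25; b(11) = 30.
Since (b(10), b(11)) = (b(1), b(2)) = (25, 30) (two consecutive terms determine the rest), the sequence is periodic with period 9.
So b(3543) = b(1 + ((3543-1) mod 9)) = b(6) = 35.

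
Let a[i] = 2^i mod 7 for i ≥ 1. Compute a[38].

Computing terms: a[1] = 2; a[2] = 4; a[3] = 1; a[4] = 2.
Since a[4] = a[1] = 2, the sequence is periodic with period 3.
(38 - 1) mod 3 = 1, so a[38] = a[2] = 4.

4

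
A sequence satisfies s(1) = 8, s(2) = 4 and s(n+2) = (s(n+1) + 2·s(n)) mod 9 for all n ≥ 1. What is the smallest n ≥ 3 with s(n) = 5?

s(1) = 8; s(2) = 4; s(3) = 2; s(4) = 1; s(5) = 5; s(6) = 7; s(7) = 8; s(8) = 4.
Since (s(7), s(8)) = (s(1), s(2)) = (8, 4) (two consecutive terms determine the rest), the sequence is periodic with period 6.
The value 5 first appears (with n ≥ 3) at s(5).

5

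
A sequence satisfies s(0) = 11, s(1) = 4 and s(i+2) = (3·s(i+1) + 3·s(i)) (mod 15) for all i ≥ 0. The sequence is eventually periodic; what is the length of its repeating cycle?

Listing terms: s(0) = 11, s(1) = 4, s(2) = 0, s(3) = 12, s(4) = 6, s(5) = 9, s(6) = 0, s(7) = 12.
Since (s(6), s(7)) = (s(2), s(3)) = (0, 12) (two consecutive terms determine the rest), the sequence is eventually periodic: after a pre-period of length 2 it cycles with period 4.

4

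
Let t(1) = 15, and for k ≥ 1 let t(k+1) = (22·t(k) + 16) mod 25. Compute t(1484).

7

Computing terms: t(1) = 15, t(2) = 21, t(3) = 3, t(4) = 7, t(5) = 20, t(6) = 6, t(7) = 23, t(8) = 22, t(9) = 0, t(10) = 16, t(11) = 18, t(12) = 12, t(13) = 5, t(14) = 1, t(15) = 13, t(16) = 2, t(17) = 10, t(18) = 11, t(19) = 8, t(20) = 17, t(21) = 15.
Since t(21) = t(1) = 15, the sequence is periodic with period 20.
(1484 - 1) mod 20 = 3, so t(1484) = t(4) = 7.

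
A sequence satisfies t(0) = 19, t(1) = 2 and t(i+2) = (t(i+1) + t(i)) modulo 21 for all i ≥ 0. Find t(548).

Listing terms: t(0) = 19,  t(1) = 2,  t(2) = 0,  t(3) = 2,  t(4) = 2,  t(5) = 4,  t(6) = 6,  t(7) = 10,  t(8) = 16,  t(9) = 5,  t(10) = 0,  t(11) = 5,  t(12) = 5,  t(13) = 10,  t(14) = 15,  t(15) = 4,  t(16) = 19,  t(17) = 2.
The sequence repeats with period 16.
(548 - 0) mod 16 = 4, so t(548) = t(4) = 2.

2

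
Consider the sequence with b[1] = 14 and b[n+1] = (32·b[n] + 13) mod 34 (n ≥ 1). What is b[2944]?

b[1] = 14; b[2] = 19; b[3] = 9; b[4] = 29; b[5] = 23; b[6] = 1; b[7] = 11; b[8] = 25; b[9] = 31; b[10] = 19.
Since b[10] = b[2] = 19, the sequence is eventually periodic: after a pre-period of length 1 it cycles with period 8.
For n ≥ 2, b[n] depends only on (n - 2) mod 8. (2944 - 2) mod 8 = 6, so b[2944] = b[8] = 25.

25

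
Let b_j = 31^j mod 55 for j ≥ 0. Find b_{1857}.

Computing terms: b_0 = 1; b_1 = 31; b_2 = 26; b_3 = 36; b_4 = 16; b_5 = 1.
The sequence repeats with period 5.
(1857 - 0) mod 5 = 2, so b_{1857} = b_2 = 26.

26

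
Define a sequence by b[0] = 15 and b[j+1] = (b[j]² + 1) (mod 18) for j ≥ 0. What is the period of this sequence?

6

Listing terms: b[0] = 15; b[1] = 10; b[2] = 11; b[3] = 14; b[4] = 17; b[5] = 2; b[6] = 5; b[7] = 8; b[8] = 11.
Since b[8] = b[2] = 11, the sequence is eventually periodic: after a pre-period of length 2 it cycles with period 6.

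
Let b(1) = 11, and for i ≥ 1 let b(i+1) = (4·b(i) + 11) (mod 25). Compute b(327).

21

Listing terms: b(1) = 11; b(2) = 5; b(3) = 6; b(4) = 10; b(5) = 1; b(6) = 15; b(7) = 21; b(8) = 20; b(9) = 16; b(10) = 0; b(11) = 11.
The sequence repeats with period 10.
So b(327) = b(1 + ((327-1) mod 10)) = b(7) = 21.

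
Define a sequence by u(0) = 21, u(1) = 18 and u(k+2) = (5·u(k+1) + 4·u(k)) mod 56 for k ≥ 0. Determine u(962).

6

Computing terms: u(0) = 21, u(1) = 18, u(2) = 6, u(3) = 46, u(4) = 30, u(5) = 54, u(6) = 54, u(7) = 38, u(8) = 14, u(9) = 54, u(10) = 46, u(11) = 54, u(12) = 6, u(13) = 22, u(14) = 22, u(15) = 30, u(16) = 14, u(17) = 22, u(18) = 54, u(19) = 22, u(20) = 46, u(21) = 38, u(22) = 38, u(23) = 6, u(24) = 14, u(25) = 38, u(26) = 22, u(27) = 38, u(28) = 54, u(29) = 30, u(30) = 30, u(31) = 46, u(32) = 14, u(33) = 30, u(34) = 38, u(35) = 30, u(36) = 22, u(37) = 6, u(38) = 6, u(39) = 54, u(40) = 14, u(41) = 6, u(42) = 30, u(43) = 6, u(44) = 38, u(45) = 46, u(46) = 46, u(47) = 22, u(48) = 14, u(49) = 46, u(50) = 6, u(51) = 46.
Since (u(50), u(51)) = (u(2), u(3)) = (6, 46) (two consecutive terms determine the rest), the sequence is eventually periodic: after a pre-period of length 2 it cycles with period 48.
For k ≥ 2, u(k) depends only on (k - 2) mod 48. (962 - 2) mod 48 = 0, so u(962) = u(2) = 6.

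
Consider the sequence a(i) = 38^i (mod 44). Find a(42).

We have a(1) = 38; a(2) = 36; a(3) = 4; a(4) = 20; a(5) = 12; a(6) = 16; a(7) = 36.
Since a(7) = a(2) = 36, the sequence is eventually periodic: after a pre-period of length 1 it cycles with period 5.
For i ≥ 2, a(i) depends only on (i - 2) mod 5. (42 - 2) mod 5 = 0, so a(42) = a(2) = 36.

36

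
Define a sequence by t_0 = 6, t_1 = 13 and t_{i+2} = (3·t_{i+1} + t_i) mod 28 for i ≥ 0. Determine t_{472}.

Computing terms: t_0 = 6, t_1 = 13, t_2 = 17, t_3 = 8, t_4 = 13, t_5 = 19, t_6 = 14, t_7 = 5, t_8 = 1, t_9 = 8, t_{10} = 25, t_{11} = 27, t_{12} = 22, t_{13} = 9, t_{14} = 21, t_{15} = 16, t_{16} = 13, t_{17} = 27, t_{18} = 10, t_{19} = 1, t_{20} = 13, t_{21} = 12, t_{22} = 21, t_{23} = 19, t_{24} = 22, t_{25} = 1, t_{26} = 25, t_{27} = 20, t_{28} = 1, t_{29} = 23, t_{30} = 14, t_{31} = 9, t_{32} = 13, t_{33} = 20, t_{34} = 17, t_{35} = 15, t_{36} = 6, t_{37} = 5, t_{38} = 21, t_{39} = 12, t_{40} = 1, t_{41} = 15, t_{42} = 18, t_{43} = 13, t_{44} = 1, t_{45} = 16, t_{46} = 21, t_{47} = 23, t_{48} = 6, t_{49} = 13.
The sequence repeats with period 48.
So t_{472} = t_{0 + ((472-0) mod 48)} = t_{40} = 1.

1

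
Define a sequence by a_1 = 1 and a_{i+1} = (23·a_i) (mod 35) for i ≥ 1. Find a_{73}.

1

We have a_1 = 1, a_2 = 23, a_3 = 4, a_4 = 22, a_5 = 16, a_6 = 18, a_7 = 29, a_8 = 2, a_9 = 11, a_{10} = 8, a_{11} = 9, a_{12} = 32, a_{13} = 1.
Since a_{13} = a_1 = 1, the sequence is periodic with period 12.
(73 - 1) mod 12 = 0, so a_{73} = a_1 = 1.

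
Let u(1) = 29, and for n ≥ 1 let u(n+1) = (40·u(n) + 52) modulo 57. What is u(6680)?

15

Listing terms: u(1) = 29; u(2) = 15; u(3) = 25; u(4) = 26; u(5) = 9; u(6) = 13; u(7) = 2; u(8) = 18; u(9) = 31; u(10) = 38; u(11) = 33; u(12) = 4; u(13) = 41; u(14) = 39; u(15) = 16; u(16) = 8; u(17) = 30; u(18) = 55; u(19) = 29.
The sequence repeats with period 18.
So u(6680) = u(1 + ((6680-1) mod 18)) = u(2) = 15.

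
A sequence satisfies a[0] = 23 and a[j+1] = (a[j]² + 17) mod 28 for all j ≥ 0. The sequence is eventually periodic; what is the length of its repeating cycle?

Computing terms: a[0] = 23,  a[1] = 14,  a[2] = 17,  a[3] = 26,  a[4] = 21,  a[5] = 10,  a[6] = 5,  a[7] = 14.
Since a[7] = a[1] = 14, the sequence is eventually periodic: after a pre-period of length 1 it cycles with period 6.

6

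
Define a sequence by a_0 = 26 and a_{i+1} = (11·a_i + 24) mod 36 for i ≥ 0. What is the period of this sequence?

a_0 = 26,  a_1 = 22,  a_2 = 14,  a_3 = 34,  a_4 = 2,  a_5 = 10,  a_6 = 26.
The sequence repeats with period 6.

6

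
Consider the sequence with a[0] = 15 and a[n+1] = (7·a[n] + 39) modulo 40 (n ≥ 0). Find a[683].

a[0] = 15,  a[1] = 24,  a[2] = 7,  a[3] = 8,  a[4] = 15.
The sequence repeats with period 4.
So a[683] = a[0 + ((683-0) mod 4)] = a[3] = 8.

8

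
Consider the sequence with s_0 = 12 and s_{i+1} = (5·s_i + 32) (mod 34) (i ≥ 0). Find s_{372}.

Computing terms: s_0 = 12, s_1 = 24, s_2 = 16, s_3 = 10, s_4 = 14, s_5 = 0, s_6 = 32, s_7 = 22, s_8 = 6, s_9 = 28, s_{10} = 2, s_{11} = 8, s_{12} = 4, s_{13} = 18, s_{14} = 20, s_{15} = 30, s_{16} = 12.
Since s_{16} = s_0 = 12, the sequence is periodic with period 16.
(372 - 0) mod 16 = 4, so s_{372} = s_4 = 14.

14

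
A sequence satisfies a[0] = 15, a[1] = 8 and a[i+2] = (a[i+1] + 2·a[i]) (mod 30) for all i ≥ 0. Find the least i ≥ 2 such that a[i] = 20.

8

Computing terms: a[0] = 15,  a[1] = 8,  a[2] = 8,  a[3] = 24,  a[4] = 10,  a[5] = 28,  a[6] = 18,  a[7] = 14,  a[8] = 20,  a[9] = 18,  a[10] = 28,  a[11] = 4,  a[12] = 0,  a[13] = 8,  a[14] = 8.
Since (a[13], a[14]) = (a[1], a[2]) = (8, 8) (two consecutive terms determine the rest), the sequence is eventually periodic: after a pre-period of length 1 it cycles with period 12.
The value 20 first appears (with i ≥ 2) at a[8].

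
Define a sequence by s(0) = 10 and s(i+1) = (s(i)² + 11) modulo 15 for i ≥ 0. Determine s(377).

12

We have s(0) = 10; s(1) = 6; s(2) = 2; s(3) = 0; s(4) = 11; s(5) = 12; s(6) = 5; s(7) = 6.
Since s(7) = s(1) = 6, the sequence is eventually periodic: after a pre-period of length 1 it cycles with period 6.
For i ≥ 1, s(i) depends only on (i - 1) mod 6. (377 - 1) mod 6 = 4, so s(377) = s(5) = 12.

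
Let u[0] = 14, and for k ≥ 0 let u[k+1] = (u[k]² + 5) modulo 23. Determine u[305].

0

Computing terms: u[0] = 14, u[1] = 17, u[2] = 18, u[3] = 7, u[4] = 8, u[5] = 0, u[6] = 5, u[7] = 7.
Since u[7] = u[3] = 7, the sequence is eventually periodic: after a pre-period of length 3 it cycles with period 4.
For k ≥ 3, u[k] depends only on (k - 3) mod 4. (305 - 3) mod 4 = 2, so u[305] = u[5] = 0.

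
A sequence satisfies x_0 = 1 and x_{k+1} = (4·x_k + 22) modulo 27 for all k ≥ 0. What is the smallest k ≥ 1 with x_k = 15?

26

x_0 = 1,  x_1 = 26,  x_2 = 18,  x_3 = 13,  x_4 = 20,  x_5 = 21,  x_6 = 25,  x_7 = 14,  x_8 = 24,  x_9 = 10,  x_{10} = 8,  x_{11} = 0,  x_{12} = 22,  x_{13} = 2,  x_{14} = 3,  x_{15} = 7,  x_{16} = 23,  x_{17} = 6,  x_{18} = 19,  x_{19} = 17,  x_{20} = 9,  x_{21} = 4,  x_{22} = 11,  x_{23} = 12,  x_{24} = 16,  x_{25} = 5,  x_{26} = 15,  x_{27} = 1.
Since x_{27} = x_0 = 1, the sequence is periodic with period 27.
The value 15 first appears (with k ≥ 1) at x_{26}.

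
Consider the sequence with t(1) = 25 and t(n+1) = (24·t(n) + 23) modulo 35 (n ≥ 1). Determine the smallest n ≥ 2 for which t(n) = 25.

Listing terms: t(1) = 25, t(2) = 28, t(3) = 30, t(4) = 8, t(5) = 5, t(6) = 3, t(7) = 25.
Since t(7) = t(1) = 25, the sequence is periodic with period 6.
The value 25 next appears (with n ≥ 2) at t(7).

7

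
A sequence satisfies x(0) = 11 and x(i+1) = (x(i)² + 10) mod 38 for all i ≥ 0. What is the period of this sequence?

7

x(0) = 11, x(1) = 17, x(2) = 33, x(3) = 35, x(4) = 19, x(5) = 29, x(6) = 15, x(7) = 7, x(8) = 21, x(9) = 33.
Since x(9) = x(2) = 33, the sequence is eventually periodic: after a pre-period of length 2 it cycles with period 7.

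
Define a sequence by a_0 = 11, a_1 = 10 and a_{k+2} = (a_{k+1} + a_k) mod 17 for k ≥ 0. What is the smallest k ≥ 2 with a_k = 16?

Computing terms: a_0 = 11, a_1 = 10, a_2 = 4, a_3 = 14, a_4 = 1, a_5 = 15, a_6 = 16, a_7 = 14, a_8 = 13, a_9 = 10, a_{10} = 6, a_{11} = 16, a_{12} = 5, a_{13} = 4, a_{14} = 9, a_{15} = 13, a_{16} = 5, a_{17} = 1, a_{18} = 6, a_{19} = 7, a_{20} = 13, a_{21} = 3, a_{22} = 16, a_{23} = 2, a_{24} = 1, a_{25} = 3, a_{26} = 4, a_{27} = 7, a_{28} = 11, a_{29} = 1, a_{30} = 12, a_{31} = 13, a_{32} = 8, a_{33} = 4, a_{34} = 12, a_{35} = 16, a_{36} = 11, a_{37} = 10.
Since (a_{36}, a_{37}) = (a_0, a_1) = (11, 10) (two consecutive terms determine the rest), the sequence is periodic with period 36.
The value 16 first appears (with k ≥ 2) at a_6.

6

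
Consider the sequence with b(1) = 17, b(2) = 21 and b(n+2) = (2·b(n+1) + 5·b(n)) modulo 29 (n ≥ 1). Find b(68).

10

We have b(1) = 17, b(2) = 21, b(3) = 11, b(4) = 11, b(5) = 19, b(6) = 6, b(7) = 20, b(8) = 12, b(9) = 8, b(10) = 18, b(11) = 18, b(12) = 10, b(13) = 23, b(14) = 9, b(15) = 17, b(16) = 21.
The sequence repeats with period 14.
So b(68) = b(1 + ((68-1) mod 14)) = b(12) = 10.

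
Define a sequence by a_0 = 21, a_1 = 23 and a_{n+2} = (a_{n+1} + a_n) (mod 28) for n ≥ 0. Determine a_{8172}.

1

Listing terms: a_0 = 21; a_1 = 23; a_2 = 16; a_3 = 11; a_4 = 27; a_5 = 10; a_6 = 9; a_7 = 19; a_8 = 0; a_9 = 19; a_{10} = 19; a_{11} = 10; a_{12} = 1; a_{13} = 11; a_{14} = 12; a_{15} = 23; a_{16} = 7; a_{17} = 2; a_{18} = 9; a_{19} = 11; a_{20} = 20; a_{21} = 3; a_{22} = 23; a_{23} = 26; a_{24} = 21; a_{25} = 19; a_{26} = 12; a_{27} = 3; a_{28} = 15; a_{29} = 18; a_{30} = 5; a_{31} = 23; a_{32} = 0; a_{33} = 23; a_{34} = 23; a_{35} = 18; a_{36} = 13; a_{37} = 3; a_{38} = 16; a_{39} = 19; a_{40} = 7; a_{41} = 26; a_{42} = 5; a_{43} = 3; a_{44} = 8; a_{45} = 11; a_{46} = 19; a_{47} = 2; a_{48} = 21; a_{49} = 23.
Since (a_{48}, a_{49}) = (a_0, a_1) = (21, 23) (two consecutive terms determine the rest), the sequence is periodic with period 48.
(8172 - 0) mod 48 = 12, so a_{8172} = a_{12} = 1.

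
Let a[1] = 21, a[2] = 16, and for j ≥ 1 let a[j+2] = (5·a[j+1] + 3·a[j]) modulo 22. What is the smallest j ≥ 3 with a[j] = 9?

Computing terms: a[1] = 21; a[2] = 16; a[3] = 11; a[4] = 15; a[5] = 20; a[6] = 13; a[7] = 15; a[8] = 4; a[9] = 21; a[10] = 7; a[11] = 10; a[12] = 5; a[13] = 11; a[14] = 4; a[15] = 9; a[16] = 13; a[17] = 4; a[18] = 15; a[19] = 21; a[20] = 18; a[21] = 21; a[22] = 5; a[23] = 0; a[24] = 15; a[25] = 9; a[26] = 2; a[27] = 15; a[28] = 15; a[29] = 10; a[30] = 7; a[31] = 21; a[32] = 16.
Since (a[31], a[32]) = (a[1], a[2]) = (21, 16) (two consecutive terms determine the rest), the sequence is periodic with period 30.
The value 9 first appears (with j ≥ 3) at a[15].

15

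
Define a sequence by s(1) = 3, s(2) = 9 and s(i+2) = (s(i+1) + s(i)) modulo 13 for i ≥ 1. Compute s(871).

12

Computing terms: s(1) = 3; s(2) = 9; s(3) = 12; s(4) = 8; s(5) = 7; s(6) = 2; s(7) = 9; s(8) = 11; s(9) = 7; s(10) = 5; s(11) = 12; s(12) = 4; s(13) = 3; s(14) = 7; s(15) = 10; s(16) = 4; s(17) = 1; s(18) = 5; s(19) = 6; s(20) = 11; s(21) = 4; s(22) = 2; s(23) = 6; s(24) = 8; s(25) = 1; s(26) = 9; s(27) = 10; s(28) = 6; s(29) = 3; s(30) = 9.
The sequence repeats with period 28.
(871 - 1) mod 28 = 2, so s(871) = s(3) = 12.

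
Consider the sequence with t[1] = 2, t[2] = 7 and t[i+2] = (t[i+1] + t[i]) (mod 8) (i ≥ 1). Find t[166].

0

Listing terms: t[1] = 2, t[2] = 7, t[3] = 1, t[4] = 0, t[5] = 1, t[6] = 1, t[7] = 2, t[8] = 3, t[9] = 5, t[10] = 0, t[11] = 5, t[12] = 5, t[13] = 2, t[14] = 7.
The sequence repeats with period 12.
(166 - 1) mod 12 = 9, so t[166] = t[10] = 0.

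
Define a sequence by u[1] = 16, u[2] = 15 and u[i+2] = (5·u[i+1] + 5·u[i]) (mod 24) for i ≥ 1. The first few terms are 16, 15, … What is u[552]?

We have u[1] = 16,  u[2] = 15,  u[3] = 11,  u[4] = 10,  u[5] = 9,  u[6] = 23,  u[7] = 16,  u[8] = 3,  u[9] = 23,  u[10] = 10,  u[11] = 21,  u[12] = 11,  u[13] = 16,  u[14] = 15.
The sequence repeats with period 12.
(552 - 1) mod 12 = 11, so u[552] = u[12] = 11.

11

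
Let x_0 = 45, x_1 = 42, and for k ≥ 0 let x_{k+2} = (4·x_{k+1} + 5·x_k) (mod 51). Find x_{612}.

x_0 = 45, x_1 = 42, x_2 = 36, x_3 = 48, x_4 = 15, x_5 = 45, x_6 = 0, x_7 = 21, x_8 = 33, x_9 = 33, x_{10} = 42, x_{11} = 27, x_{12} = 12, x_{13} = 30, x_{14} = 27, x_{15} = 3, x_{16} = 45, x_{17} = 42.
The sequence repeats with period 16.
So x_{612} = x_{0 + ((612-0) mod 16)} = x_4 = 15.

15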